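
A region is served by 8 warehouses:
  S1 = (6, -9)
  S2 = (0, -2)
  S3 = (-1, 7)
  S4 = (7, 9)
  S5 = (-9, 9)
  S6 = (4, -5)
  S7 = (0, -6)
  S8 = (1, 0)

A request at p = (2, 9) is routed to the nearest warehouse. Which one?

S3

Compare squared distances (the ordering matches that of the actual distances):
|pS1|² = 16 + 324 = 340
|pS2|² = 4 + 121 = 125
|pS3|² = 9 + 4 = 13
|pS4|² = 25 + 0 = 25
|pS5|² = 121 + 0 = 121
|pS6|² = 4 + 196 = 200
|pS7|² = 4 + 225 = 229
|pS8|² = 1 + 81 = 82
Minimum is at S3.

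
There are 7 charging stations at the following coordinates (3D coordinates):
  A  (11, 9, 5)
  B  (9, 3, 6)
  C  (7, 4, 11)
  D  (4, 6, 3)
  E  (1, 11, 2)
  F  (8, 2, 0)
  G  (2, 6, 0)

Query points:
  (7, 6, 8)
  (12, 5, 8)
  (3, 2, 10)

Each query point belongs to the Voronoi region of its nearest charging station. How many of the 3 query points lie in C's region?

(7, 6, 8) — d² to each: A:34, B:17, C:13, D:34, E:97, F:81, G:89 → nearest is C
(12, 5, 8) — d² to each: A:26, B:17, C:35, D:90, E:193, F:89, G:165 → nearest is B
(3, 2, 10) — d² to each: A:138, B:53, C:21, D:66, E:149, F:125, G:117 → nearest is C
2 of the 3 points have C as nearest.

2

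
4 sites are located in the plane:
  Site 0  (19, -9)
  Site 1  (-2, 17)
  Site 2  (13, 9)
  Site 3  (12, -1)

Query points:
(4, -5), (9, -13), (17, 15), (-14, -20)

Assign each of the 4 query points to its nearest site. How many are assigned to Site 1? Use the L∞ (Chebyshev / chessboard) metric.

(4, -5) — d to each: Site 0:15, Site 1:22, Site 2:14, Site 3:8 → nearest is Site 3
(9, -13) — d to each: Site 0:10, Site 1:30, Site 2:22, Site 3:12 → nearest is Site 0
(17, 15) — d to each: Site 0:24, Site 1:19, Site 2:6, Site 3:16 → nearest is Site 2
(-14, -20) — d to each: Site 0:33, Site 1:37, Site 2:29, Site 3:26 → nearest is Site 3
0 of the 4 points have Site 1 as nearest.

0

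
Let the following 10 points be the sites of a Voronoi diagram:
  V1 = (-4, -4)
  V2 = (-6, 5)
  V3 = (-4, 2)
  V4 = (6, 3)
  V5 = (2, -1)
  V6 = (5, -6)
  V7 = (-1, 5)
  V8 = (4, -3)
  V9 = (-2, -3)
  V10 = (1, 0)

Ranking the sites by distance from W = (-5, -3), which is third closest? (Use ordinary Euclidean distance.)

Compare squared distances (the ordering matches that of the actual distances):
|WV1|² = 1 + 1 = 2
|WV2|² = 1 + 64 = 65
|WV3|² = 1 + 25 = 26
|WV4|² = 121 + 36 = 157
|WV5|² = 49 + 4 = 53
|WV6|² = 100 + 9 = 109
|WV7|² = 16 + 64 = 80
|WV8|² = 81 + 0 = 81
|WV9|² = 9 + 0 = 9
d²(W, V10) = 36 + 9 = 45
Sorted ascending: V1, V9, V3, V10, … — the third-nearest is V3.

V3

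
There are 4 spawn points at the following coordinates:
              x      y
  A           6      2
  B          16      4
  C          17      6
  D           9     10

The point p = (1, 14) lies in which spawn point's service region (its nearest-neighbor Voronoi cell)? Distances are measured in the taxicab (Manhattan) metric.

d(p,A) = |1−6| + |14−2| = 5 + 12 = 17
d(p,B) = |1−16| + |14−4| = 15 + 10 = 25
d(p,C) = |1−17| + |14−6| = 16 + 8 = 24
d(p,D) = |1−9| + |14−10| = 8 + 4 = 12
The smallest is to D, so p lies in the Voronoi region of D.

D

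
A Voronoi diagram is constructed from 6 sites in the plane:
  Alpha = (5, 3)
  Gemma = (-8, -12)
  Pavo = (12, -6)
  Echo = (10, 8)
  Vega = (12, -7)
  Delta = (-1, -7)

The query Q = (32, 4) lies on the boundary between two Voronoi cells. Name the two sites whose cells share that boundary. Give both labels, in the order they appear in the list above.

Squared distances from Q to each site:
d²(Q, Alpha) = 729 + 1 = 730
d²(Q, Gemma) = 1600 + 256 = 1856
d²(Q, Pavo) = 400 + 100 = 500
d²(Q, Echo) = 484 + 16 = 500
d²(Q, Vega) = 400 + 121 = 521
d²(Q, Delta) = 1089 + 121 = 1210
Q is equidistant from Pavo and Echo (both at squared distance 500), and every other site is strictly farther — so Q lies on the Pavo–Echo Voronoi edge.

Pavo and Echo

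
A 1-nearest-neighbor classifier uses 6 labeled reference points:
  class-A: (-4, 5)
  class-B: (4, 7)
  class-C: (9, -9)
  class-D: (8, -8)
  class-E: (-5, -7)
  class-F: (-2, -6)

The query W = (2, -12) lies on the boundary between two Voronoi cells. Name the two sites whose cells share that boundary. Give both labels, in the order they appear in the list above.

class-D and class-F

Squared distances from W to each site:
d²(W, class-A) = (2−(-4))² + (-12−5)² = 36 + 289 = 325
d²(W, class-B) = (2−4)² + (-12−7)² = 4 + 361 = 365
d²(W, class-C) = (2−9)² + (-12−(-9))² = 49 + 9 = 58
d²(W, class-D) = (2−8)² + (-12−(-8))² = 36 + 16 = 52
d²(W, class-E) = (2−(-5))² + (-12−(-7))² = 49 + 25 = 74
d²(W, class-F) = (2−(-2))² + (-12−(-6))² = 16 + 36 = 52
W is equidistant from class-D and class-F (both at squared distance 52), and every other site is strictly farther — so W lies on the class-D–class-F Voronoi edge.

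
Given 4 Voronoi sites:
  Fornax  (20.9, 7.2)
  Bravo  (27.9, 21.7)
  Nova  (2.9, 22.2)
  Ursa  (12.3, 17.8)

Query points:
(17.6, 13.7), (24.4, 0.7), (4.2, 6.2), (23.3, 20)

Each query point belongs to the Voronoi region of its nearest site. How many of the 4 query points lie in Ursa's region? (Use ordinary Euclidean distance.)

2

(17.6, 13.7) — d² to each: Fornax:53.14, Bravo:170.09, Nova:288.34, Ursa:44.9 → nearest is Ursa
(24.4, 0.7) — d² to each: Fornax:54.5, Bravo:453.25, Nova:924.5, Ursa:438.82 → nearest is Fornax
(4.2, 6.2) — d² to each: Fornax:279.89, Bravo:801.94, Nova:257.69, Ursa:200.17 → nearest is Ursa
(23.3, 20) — d² to each: Fornax:169.6, Bravo:24.05, Nova:421, Ursa:125.84 → nearest is Bravo
2 of the 4 points have Ursa as nearest.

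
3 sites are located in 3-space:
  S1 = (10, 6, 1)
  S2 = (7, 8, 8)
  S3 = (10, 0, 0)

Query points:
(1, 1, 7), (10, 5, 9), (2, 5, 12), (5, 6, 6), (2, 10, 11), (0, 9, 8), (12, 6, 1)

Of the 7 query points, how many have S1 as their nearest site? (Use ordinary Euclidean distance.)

1

(1, 1, 7) — d² to each: S1:142, S2:86, S3:131 → nearest is S2
(10, 5, 9) — d² to each: S1:65, S2:19, S3:106 → nearest is S2
(2, 5, 12) — d² to each: S1:186, S2:50, S3:233 → nearest is S2
(5, 6, 6) — d² to each: S1:50, S2:12, S3:97 → nearest is S2
(2, 10, 11) — d² to each: S1:180, S2:38, S3:285 → nearest is S2
(0, 9, 8) — d² to each: S1:158, S2:50, S3:245 → nearest is S2
(12, 6, 1) — d² to each: S1:4, S2:78, S3:41 → nearest is S1
1 of the 7 points has S1 as nearest.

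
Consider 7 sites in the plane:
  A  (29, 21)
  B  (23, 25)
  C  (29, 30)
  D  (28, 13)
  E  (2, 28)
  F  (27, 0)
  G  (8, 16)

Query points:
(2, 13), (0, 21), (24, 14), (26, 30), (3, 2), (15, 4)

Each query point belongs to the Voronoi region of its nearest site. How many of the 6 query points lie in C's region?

1

(2, 13) — d² to each: A:793, B:585, C:1018, D:676, E:225, F:794, G:45 → nearest is G
(0, 21) — d² to each: A:841, B:545, C:922, D:848, E:53, F:1170, G:89 → nearest is E
(24, 14) — d² to each: A:74, B:122, C:281, D:17, E:680, F:205, G:260 → nearest is D
(26, 30) — d² to each: A:90, B:34, C:9, D:293, E:580, F:901, G:520 → nearest is C
(3, 2) — d² to each: A:1037, B:929, C:1460, D:746, E:677, F:580, G:221 → nearest is G
(15, 4) — d² to each: A:485, B:505, C:872, D:250, E:745, F:160, G:193 → nearest is F
1 of the 6 points has C as nearest.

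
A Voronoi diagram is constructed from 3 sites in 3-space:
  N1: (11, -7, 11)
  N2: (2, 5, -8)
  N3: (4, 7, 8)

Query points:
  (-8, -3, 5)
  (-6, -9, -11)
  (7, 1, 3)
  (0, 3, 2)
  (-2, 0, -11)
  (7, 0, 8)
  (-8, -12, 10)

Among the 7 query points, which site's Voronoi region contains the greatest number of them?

N3

(-8, -3, 5) — d² to each: N1:413, N2:333, N3:253 → nearest is N3
(-6, -9, -11) — d² to each: N1:777, N2:269, N3:717 → nearest is N2
(7, 1, 3) — d² to each: N1:144, N2:162, N3:70 → nearest is N3
(0, 3, 2) — d² to each: N1:302, N2:108, N3:68 → nearest is N3
(-2, 0, -11) — d² to each: N1:702, N2:50, N3:446 → nearest is N2
(7, 0, 8) — d² to each: N1:74, N2:306, N3:58 → nearest is N3
(-8, -12, 10) — d² to each: N1:387, N2:713, N3:509 → nearest is N1
Tally — N1:1, N2:2, N3:4. N3 captures the most (4).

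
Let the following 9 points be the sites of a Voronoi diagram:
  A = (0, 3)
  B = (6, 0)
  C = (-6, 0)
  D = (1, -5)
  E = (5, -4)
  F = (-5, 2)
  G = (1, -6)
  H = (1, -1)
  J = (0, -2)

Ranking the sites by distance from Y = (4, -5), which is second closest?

Since √ is increasing, it suffices to compare squared distances:
|YA|² = 16 + 64 = 80
|YB|² = 4 + 25 = 29
|YC|² = 100 + 25 = 125
|YD|² = 9 + 0 = 9
|YE|² = 1 + 1 = 2
|YF|² = 81 + 49 = 130
|YG|² = 9 + 1 = 10
|YH|² = 9 + 16 = 25
|YJ|² = 16 + 9 = 25
Sorted ascending: E, D, G, … — the second-nearest is D.

D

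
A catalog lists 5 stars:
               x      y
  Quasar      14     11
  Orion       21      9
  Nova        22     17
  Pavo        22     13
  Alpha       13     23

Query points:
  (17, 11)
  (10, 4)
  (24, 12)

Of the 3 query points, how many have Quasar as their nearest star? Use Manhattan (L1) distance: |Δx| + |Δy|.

(17, 11) — d to each: Quasar:3, Orion:6, Nova:11, Pavo:7, Alpha:16 → nearest is Quasar
(10, 4) — d to each: Quasar:11, Orion:16, Nova:25, Pavo:21, Alpha:22 → nearest is Quasar
(24, 12) — d to each: Quasar:11, Orion:6, Nova:7, Pavo:3, Alpha:22 → nearest is Pavo
2 of the 3 points have Quasar as nearest.

2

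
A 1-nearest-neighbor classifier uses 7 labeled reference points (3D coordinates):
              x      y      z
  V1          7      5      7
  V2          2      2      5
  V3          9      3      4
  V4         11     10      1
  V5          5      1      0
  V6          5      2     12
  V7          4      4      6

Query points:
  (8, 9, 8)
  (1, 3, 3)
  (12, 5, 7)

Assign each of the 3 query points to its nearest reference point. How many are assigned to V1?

(8, 9, 8) — d² to each: V1:18, V2:94, V3:53, V4:59, V5:137, V6:74, V7:45 → nearest is V1
(1, 3, 3) — d² to each: V1:56, V2:6, V3:65, V4:153, V5:29, V6:98, V7:19 → nearest is V2
(12, 5, 7) — d² to each: V1:25, V2:113, V3:22, V4:62, V5:114, V6:83, V7:66 → nearest is V3
1 of the 3 points has V1 as nearest.

1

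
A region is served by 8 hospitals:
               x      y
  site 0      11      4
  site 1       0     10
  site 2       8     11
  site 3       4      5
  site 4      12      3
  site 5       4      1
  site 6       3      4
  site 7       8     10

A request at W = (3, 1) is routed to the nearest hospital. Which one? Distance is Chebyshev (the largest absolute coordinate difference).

d(W, site 0) = max(8, 3) = 8
d(W, site 1) = max(3, 9) = 9
d(W, site 2) = max(5, 10) = 10
d(W, site 3) = max(1, 4) = 4
d(W, site 4) = max(9, 2) = 9
d(W, site 5) = max(1, 0) = 1
d(W, site 6) = max(0, 3) = 3
d(W, site 7) = max(5, 9) = 9
The smallest is to site 5, so W lies in the Voronoi region of site 5.

site 5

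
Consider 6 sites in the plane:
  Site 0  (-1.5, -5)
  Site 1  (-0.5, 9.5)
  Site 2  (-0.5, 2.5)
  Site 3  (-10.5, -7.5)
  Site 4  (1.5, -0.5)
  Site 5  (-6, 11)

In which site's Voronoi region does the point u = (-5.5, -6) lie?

Site 0

Compare squared distances (the ordering matches that of the actual distances):
d²(u, Site 0) = (-5.5−(-1.5))² + (-6−(-5))² = 16 + 1 = 17
d²(u, Site 1) = (-5.5−(-0.5))² + (-6−9.5)² = 25 + 240.25 = 265.25
d²(u, Site 2) = (-5.5−(-0.5))² + (-6−2.5)² = 25 + 72.25 = 97.25
d²(u, Site 3) = (-5.5−(-10.5))² + (-6−(-7.5))² = 25 + 2.25 = 27.25
d²(u, Site 4) = (-5.5−1.5)² + (-6−(-0.5))² = 49 + 30.25 = 79.25
d²(u, Site 5) = (-5.5−(-6))² + (-6−11)² = 0.25 + 289 = 289.25
Site 0 is nearest.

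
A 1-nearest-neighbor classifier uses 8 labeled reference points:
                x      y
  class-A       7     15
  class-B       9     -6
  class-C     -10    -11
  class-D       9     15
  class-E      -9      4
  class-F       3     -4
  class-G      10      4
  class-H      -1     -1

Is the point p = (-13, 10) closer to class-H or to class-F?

class-H

Compare squared distances:
d²(p, class-H) = (-13−(-1))² + (10−(-1))² = 144 + 121 = 265
d²(p, class-F) = (-13−3)² + (10−(-4))² = 256 + 196 = 452
265 < 452, so class-H is closer.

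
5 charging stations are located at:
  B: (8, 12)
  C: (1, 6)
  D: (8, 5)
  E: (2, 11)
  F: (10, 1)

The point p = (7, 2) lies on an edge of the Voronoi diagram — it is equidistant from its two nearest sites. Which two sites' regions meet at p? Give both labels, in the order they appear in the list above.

Squared distances from p to each site:
|pB|² = (7−8)² + (2−12)² = 1 + 100 = 101
|pC|² = (7−1)² + (2−6)² = 36 + 16 = 52
|pD|² = (7−8)² + (2−5)² = 1 + 9 = 10
|pE|² = (7−2)² + (2−11)² = 25 + 81 = 106
|pF|² = (7−10)² + (2−1)² = 9 + 1 = 10
p is equidistant from D and F (both at squared distance 10), and every other site is strictly farther — so p lies on the D–F Voronoi edge.

D and F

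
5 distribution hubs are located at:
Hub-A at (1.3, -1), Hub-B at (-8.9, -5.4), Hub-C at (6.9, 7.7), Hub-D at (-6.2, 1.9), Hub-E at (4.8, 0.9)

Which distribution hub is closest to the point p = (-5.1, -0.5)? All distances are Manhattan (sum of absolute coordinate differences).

Hub-D

d(p, Hub-A) = |-5.1−1.3| + |-0.5−(-1)| = 6.4 + 0.5 = 6.9
d(p, Hub-B) = |-5.1−(-8.9)| + |-0.5−(-5.4)| = 3.8 + 4.9 = 8.7
d(p, Hub-C) = |-5.1−6.9| + |-0.5−7.7| = 12 + 8.2 = 20.2
d(p, Hub-D) = |-5.1−(-6.2)| + |-0.5−1.9| = 1.1 + 2.4 = 3.5
d(p, Hub-E) = |-5.1−4.8| + |-0.5−0.9| = 9.9 + 1.4 = 11.3
Minimum is at Hub-D.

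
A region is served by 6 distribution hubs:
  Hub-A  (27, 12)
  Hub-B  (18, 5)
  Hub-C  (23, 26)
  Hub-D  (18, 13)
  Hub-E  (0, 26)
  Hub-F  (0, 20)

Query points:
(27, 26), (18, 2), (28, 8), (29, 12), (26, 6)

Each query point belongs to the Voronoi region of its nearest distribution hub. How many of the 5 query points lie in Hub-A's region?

(27, 26) — d² to each: Hub-A:196, Hub-B:522, Hub-C:16, Hub-D:250, Hub-E:729, Hub-F:765 → nearest is Hub-C
(18, 2) — d² to each: Hub-A:181, Hub-B:9, Hub-C:601, Hub-D:121, Hub-E:900, Hub-F:648 → nearest is Hub-B
(28, 8) — d² to each: Hub-A:17, Hub-B:109, Hub-C:349, Hub-D:125, Hub-E:1108, Hub-F:928 → nearest is Hub-A
(29, 12) — d² to each: Hub-A:4, Hub-B:170, Hub-C:232, Hub-D:122, Hub-E:1037, Hub-F:905 → nearest is Hub-A
(26, 6) — d² to each: Hub-A:37, Hub-B:65, Hub-C:409, Hub-D:113, Hub-E:1076, Hub-F:872 → nearest is Hub-A
3 of the 5 points have Hub-A as nearest.

3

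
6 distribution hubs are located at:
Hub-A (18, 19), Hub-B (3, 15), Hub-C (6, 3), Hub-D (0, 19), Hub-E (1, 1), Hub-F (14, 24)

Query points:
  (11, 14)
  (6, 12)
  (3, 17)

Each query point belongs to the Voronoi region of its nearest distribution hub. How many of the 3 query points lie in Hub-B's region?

3

(11, 14) — d² to each: Hub-A:74, Hub-B:65, Hub-C:146, Hub-D:146, Hub-E:269, Hub-F:109 → nearest is Hub-B
(6, 12) — d² to each: Hub-A:193, Hub-B:18, Hub-C:81, Hub-D:85, Hub-E:146, Hub-F:208 → nearest is Hub-B
(3, 17) — d² to each: Hub-A:229, Hub-B:4, Hub-C:205, Hub-D:13, Hub-E:260, Hub-F:170 → nearest is Hub-B
3 of the 3 points have Hub-B as nearest.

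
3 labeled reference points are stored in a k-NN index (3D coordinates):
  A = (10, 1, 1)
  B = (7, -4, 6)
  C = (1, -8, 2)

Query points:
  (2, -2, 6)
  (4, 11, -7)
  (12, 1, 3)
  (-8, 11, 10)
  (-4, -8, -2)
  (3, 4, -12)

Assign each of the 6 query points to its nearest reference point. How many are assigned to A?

3

(2, -2, 6) — d² to each: A:98, B:29, C:53 → nearest is B
(4, 11, -7) — d² to each: A:200, B:403, C:451 → nearest is A
(12, 1, 3) — d² to each: A:8, B:59, C:203 → nearest is A
(-8, 11, 10) — d² to each: A:505, B:466, C:506 → nearest is B
(-4, -8, -2) — d² to each: A:286, B:201, C:41 → nearest is C
(3, 4, -12) — d² to each: A:227, B:404, C:344 → nearest is A
3 of the 6 points have A as nearest.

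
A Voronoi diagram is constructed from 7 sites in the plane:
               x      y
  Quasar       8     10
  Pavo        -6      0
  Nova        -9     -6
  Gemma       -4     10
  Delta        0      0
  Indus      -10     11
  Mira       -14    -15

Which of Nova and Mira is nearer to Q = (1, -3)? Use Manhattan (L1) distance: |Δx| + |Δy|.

Nova

d(Q, Nova) = |1−(-9)| + |-3−(-6)| = 10 + 3 = 13
d(Q, Mira) = |1−(-14)| + |-3−(-15)| = 15 + 12 = 27
13 < 27, so Nova is closer.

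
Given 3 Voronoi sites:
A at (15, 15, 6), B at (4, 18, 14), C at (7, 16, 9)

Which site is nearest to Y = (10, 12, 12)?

Squared Euclidean distances:
|YA|² = (10−15)² + (12−15)² + (12−6)² = 25 + 9 + 36 = 70
|YB|² = (10−4)² + (12−18)² + (12−14)² = 36 + 36 + 4 = 76
|YC|² = (10−7)² + (12−16)² + (12−9)² = 9 + 16 + 9 = 34
The smallest is to C, so Y lies in the Voronoi region of C.

C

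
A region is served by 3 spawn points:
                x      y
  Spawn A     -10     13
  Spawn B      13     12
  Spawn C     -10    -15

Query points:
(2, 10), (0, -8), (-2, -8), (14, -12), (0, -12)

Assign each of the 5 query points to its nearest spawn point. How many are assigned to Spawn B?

2

(2, 10) — d² to each: Spawn A:153, Spawn B:125, Spawn C:769 → nearest is Spawn B
(0, -8) — d² to each: Spawn A:541, Spawn B:569, Spawn C:149 → nearest is Spawn C
(-2, -8) — d² to each: Spawn A:505, Spawn B:625, Spawn C:113 → nearest is Spawn C
(14, -12) — d² to each: Spawn A:1201, Spawn B:577, Spawn C:585 → nearest is Spawn B
(0, -12) — d² to each: Spawn A:725, Spawn B:745, Spawn C:109 → nearest is Spawn C
2 of the 5 points have Spawn B as nearest.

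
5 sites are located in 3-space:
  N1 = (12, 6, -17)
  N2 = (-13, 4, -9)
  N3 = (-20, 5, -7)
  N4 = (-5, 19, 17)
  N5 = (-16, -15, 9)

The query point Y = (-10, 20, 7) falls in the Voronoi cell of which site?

N4

Squared Euclidean distances:
|YN1|² = (-10−12)² + (20−6)² + (7−(-17))² = 484 + 196 + 576 = 1256
|YN2|² = (-10−(-13))² + (20−4)² + (7−(-9))² = 9 + 256 + 256 = 521
|YN3|² = (-10−(-20))² + (20−5)² + (7−(-7))² = 100 + 225 + 196 = 521
|YN4|² = (-10−(-5))² + (20−19)² + (7−17)² = 25 + 1 + 100 = 126
|YN5|² = (-10−(-16))² + (20−(-15))² + (7−9)² = 36 + 1225 + 4 = 1265
N4 is nearest.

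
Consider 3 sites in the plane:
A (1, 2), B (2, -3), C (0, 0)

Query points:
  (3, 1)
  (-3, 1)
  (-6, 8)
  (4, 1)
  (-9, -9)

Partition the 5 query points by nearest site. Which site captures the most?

(3, 1) — d² to each: A:5, B:17, C:10 → nearest is A
(-3, 1) — d² to each: A:17, B:41, C:10 → nearest is C
(-6, 8) — d² to each: A:85, B:185, C:100 → nearest is A
(4, 1) — d² to each: A:10, B:20, C:17 → nearest is A
(-9, -9) — d² to each: A:221, B:157, C:162 → nearest is B
Tally — A:3, B:1, C:1. A captures the most (3).

A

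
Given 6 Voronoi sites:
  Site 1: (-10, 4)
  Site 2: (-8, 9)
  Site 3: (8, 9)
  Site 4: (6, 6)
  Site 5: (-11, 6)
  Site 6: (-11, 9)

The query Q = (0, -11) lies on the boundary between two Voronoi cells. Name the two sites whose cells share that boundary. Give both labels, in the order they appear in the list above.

Site 1 and Site 4

Squared distances from Q to each site:
d²(Q, Site 1) = (0−(-10))² + (-11−4)² = 100 + 225 = 325
d²(Q, Site 2) = (0−(-8))² + (-11−9)² = 64 + 400 = 464
d²(Q, Site 3) = (0−8)² + (-11−9)² = 64 + 400 = 464
d²(Q, Site 4) = (0−6)² + (-11−6)² = 36 + 289 = 325
d²(Q, Site 5) = (0−(-11))² + (-11−6)² = 121 + 289 = 410
d²(Q, Site 6) = (0−(-11))² + (-11−9)² = 121 + 400 = 521
Q is equidistant from Site 1 and Site 4 (both at squared distance 325), and every other site is strictly farther — so Q lies on the Site 1–Site 4 Voronoi edge.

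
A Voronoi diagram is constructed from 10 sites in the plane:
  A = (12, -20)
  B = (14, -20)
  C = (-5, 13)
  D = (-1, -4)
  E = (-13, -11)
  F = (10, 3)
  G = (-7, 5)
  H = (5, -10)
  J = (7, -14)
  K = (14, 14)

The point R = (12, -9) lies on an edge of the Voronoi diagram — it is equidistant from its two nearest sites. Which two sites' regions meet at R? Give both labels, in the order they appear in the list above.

Squared distances from R to each site:
|RA|² = (12−12)² + (-9−(-20))² = 0 + 121 = 121
|RB|² = (12−14)² + (-9−(-20))² = 4 + 121 = 125
|RC|² = (12−(-5))² + (-9−13)² = 289 + 484 = 773
|RD|² = (12−(-1))² + (-9−(-4))² = 169 + 25 = 194
|RE|² = (12−(-13))² + (-9−(-11))² = 625 + 4 = 629
|RF|² = (12−10)² + (-9−3)² = 4 + 144 = 148
|RG|² = (12−(-7))² + (-9−5)² = 361 + 196 = 557
|RH|² = (12−5)² + (-9−(-10))² = 49 + 1 = 50
|RJ|² = (12−7)² + (-9−(-14))² = 25 + 25 = 50
|RK|² = (12−14)² + (-9−14)² = 4 + 529 = 533
R is equidistant from H and J (both at squared distance 50), and every other site is strictly farther — so R lies on the H–J Voronoi edge.

H and J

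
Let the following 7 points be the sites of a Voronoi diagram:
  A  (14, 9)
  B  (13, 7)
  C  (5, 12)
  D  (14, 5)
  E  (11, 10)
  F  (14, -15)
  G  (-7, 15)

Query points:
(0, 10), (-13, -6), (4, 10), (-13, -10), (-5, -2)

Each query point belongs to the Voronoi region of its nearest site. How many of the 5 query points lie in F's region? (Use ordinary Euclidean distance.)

(0, 10) — d² to each: A:197, B:178, C:29, D:221, E:121, F:821, G:74 → nearest is C
(-13, -6) — d² to each: A:954, B:845, C:648, D:850, E:832, F:810, G:477 → nearest is G
(4, 10) — d² to each: A:101, B:90, C:5, D:125, E:49, F:725, G:146 → nearest is C
(-13, -10) — d² to each: A:1090, B:965, C:808, D:954, E:976, F:754, G:661 → nearest is G
(-5, -2) — d² to each: A:482, B:405, C:296, D:410, E:400, F:530, G:293 → nearest is G
0 of the 5 points have F as nearest.

0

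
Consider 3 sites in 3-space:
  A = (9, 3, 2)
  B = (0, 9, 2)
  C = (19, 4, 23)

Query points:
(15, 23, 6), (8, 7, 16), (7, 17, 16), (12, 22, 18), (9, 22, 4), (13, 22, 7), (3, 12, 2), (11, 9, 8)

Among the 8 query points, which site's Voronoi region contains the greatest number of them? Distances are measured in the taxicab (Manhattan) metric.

A

(15, 23, 6) — d to each: A:30, B:33, C:40 → nearest is A
(8, 7, 16) — d to each: A:19, B:24, C:21 → nearest is A
(7, 17, 16) — d to each: A:30, B:29, C:32 → nearest is B
(12, 22, 18) — d to each: A:38, B:41, C:30 → nearest is C
(9, 22, 4) — d to each: A:21, B:24, C:47 → nearest is A
(13, 22, 7) — d to each: A:28, B:31, C:40 → nearest is A
(3, 12, 2) — d to each: A:15, B:6, C:45 → nearest is B
(11, 9, 8) — d to each: A:14, B:17, C:28 → nearest is A
Tally — A:5, B:2, C:1. A captures the most (5).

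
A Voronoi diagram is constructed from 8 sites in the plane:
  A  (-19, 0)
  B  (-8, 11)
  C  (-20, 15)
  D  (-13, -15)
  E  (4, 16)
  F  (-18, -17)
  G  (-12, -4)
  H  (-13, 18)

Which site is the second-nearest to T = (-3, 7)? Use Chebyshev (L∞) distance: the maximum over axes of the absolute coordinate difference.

E

d(T,A) = max(16, 7) = 16
d(T,B) = max(5, 4) = 5
d(T,C) = max(17, 8) = 17
d(T,D) = max(10, 22) = 22
d(T,E) = max(7, 9) = 9
d(T,F) = max(15, 24) = 24
d(T,G) = max(9, 11) = 11
d(T,H) = max(10, 11) = 11
Sorted ascending: B, E, G, … — the second-nearest is E.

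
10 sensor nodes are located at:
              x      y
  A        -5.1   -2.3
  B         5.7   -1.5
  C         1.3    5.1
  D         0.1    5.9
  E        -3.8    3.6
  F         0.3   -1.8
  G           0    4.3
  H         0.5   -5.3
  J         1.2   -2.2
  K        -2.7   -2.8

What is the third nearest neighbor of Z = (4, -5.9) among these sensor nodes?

B

Squared Euclidean distances:
|ZA|² = (4−(-5.1))² + (-5.9−(-2.3))² = 82.81 + 12.96 = 95.77
|ZB|² = (4−5.7)² + (-5.9−(-1.5))² = 2.89 + 19.36 = 22.25
|ZC|² = (4−1.3)² + (-5.9−5.1)² = 7.29 + 121 = 128.29
|ZD|² = (4−0.1)² + (-5.9−5.9)² = 15.21 + 139.24 = 154.45
|ZE|² = (4−(-3.8))² + (-5.9−3.6)² = 60.84 + 90.25 = 151.09
|ZF|² = (4−0.3)² + (-5.9−(-1.8))² = 13.69 + 16.81 = 30.5
|ZG|² = (4−0)² + (-5.9−4.3)² = 16 + 104.04 = 120.04
|ZH|² = (4−0.5)² + (-5.9−(-5.3))² = 12.25 + 0.36 = 12.61
|ZJ|² = (4−1.2)² + (-5.9−(-2.2))² = 7.84 + 13.69 = 21.53
|ZK|² = (4−(-2.7))² + (-5.9−(-2.8))² = 44.89 + 9.61 = 54.5
Sorted ascending: H, J, B, F, … — the third-nearest is B.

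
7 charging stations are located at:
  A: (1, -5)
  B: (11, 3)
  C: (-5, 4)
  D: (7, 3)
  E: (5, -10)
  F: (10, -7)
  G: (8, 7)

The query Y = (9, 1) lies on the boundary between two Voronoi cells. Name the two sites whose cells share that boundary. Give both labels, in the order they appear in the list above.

Squared distances from Y to each site:
|YA|² = (9−1)² + (1−(-5))² = 64 + 36 = 100
|YB|² = (9−11)² + (1−3)² = 4 + 4 = 8
|YC|² = (9−(-5))² + (1−4)² = 196 + 9 = 205
|YD|² = (9−7)² + (1−3)² = 4 + 4 = 8
|YE|² = (9−5)² + (1−(-10))² = 16 + 121 = 137
|YF|² = (9−10)² + (1−(-7))² = 1 + 64 = 65
|YG|² = (9−8)² + (1−7)² = 1 + 36 = 37
Y is equidistant from B and D (both at squared distance 8), and every other site is strictly farther — so Y lies on the B–D Voronoi edge.

B and D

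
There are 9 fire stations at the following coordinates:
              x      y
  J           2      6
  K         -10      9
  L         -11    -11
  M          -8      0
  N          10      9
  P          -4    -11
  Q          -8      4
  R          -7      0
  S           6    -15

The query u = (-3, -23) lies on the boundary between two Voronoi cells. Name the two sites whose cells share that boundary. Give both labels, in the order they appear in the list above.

P and S

Squared distances from u to each site:
|uJ|² = (-3−2)² + (-23−6)² = 25 + 841 = 866
|uK|² = (-3−(-10))² + (-23−9)² = 49 + 1024 = 1073
|uL|² = (-3−(-11))² + (-23−(-11))² = 64 + 144 = 208
|uM|² = (-3−(-8))² + (-23−0)² = 25 + 529 = 554
|uN|² = (-3−10)² + (-23−9)² = 169 + 1024 = 1193
|uP|² = (-3−(-4))² + (-23−(-11))² = 1 + 144 = 145
|uQ|² = (-3−(-8))² + (-23−4)² = 25 + 729 = 754
|uR|² = (-3−(-7))² + (-23−0)² = 16 + 529 = 545
|uS|² = (-3−6)² + (-23−(-15))² = 81 + 64 = 145
u is equidistant from P and S (both at squared distance 145), and every other site is strictly farther — so u lies on the P–S Voronoi edge.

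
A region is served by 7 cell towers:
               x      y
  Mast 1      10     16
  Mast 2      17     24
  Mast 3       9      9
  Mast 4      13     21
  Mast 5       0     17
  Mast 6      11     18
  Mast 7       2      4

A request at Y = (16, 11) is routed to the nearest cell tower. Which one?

Squared Euclidean distances:
d²(Y, Mast 1) = (16−10)² + (11−16)² = 36 + 25 = 61
d²(Y, Mast 2) = (16−17)² + (11−24)² = 1 + 169 = 170
d²(Y, Mast 3) = (16−9)² + (11−9)² = 49 + 4 = 53
d²(Y, Mast 4) = (16−13)² + (11−21)² = 9 + 100 = 109
d²(Y, Mast 5) = (16−0)² + (11−17)² = 256 + 36 = 292
d²(Y, Mast 6) = (16−11)² + (11−18)² = 25 + 49 = 74
d²(Y, Mast 7) = (16−2)² + (11−4)² = 196 + 49 = 245
The smallest is to Mast 3, so Y lies in the Voronoi region of Mast 3.

Mast 3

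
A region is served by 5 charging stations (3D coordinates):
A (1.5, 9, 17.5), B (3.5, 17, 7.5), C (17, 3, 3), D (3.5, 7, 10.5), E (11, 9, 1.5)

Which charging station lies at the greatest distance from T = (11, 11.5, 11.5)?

C

Since √ is increasing, it suffices to compare squared distances:
|TA|² = 90.25 + 6.25 + 36 = 132.5
|TB|² = 56.25 + 30.25 + 16 = 102.5
|TC|² = 36 + 72.25 + 72.25 = 180.5
|TD|² = 56.25 + 20.25 + 1 = 77.5
|TE|² = 0 + 6.25 + 100 = 106.25
The largest is to C.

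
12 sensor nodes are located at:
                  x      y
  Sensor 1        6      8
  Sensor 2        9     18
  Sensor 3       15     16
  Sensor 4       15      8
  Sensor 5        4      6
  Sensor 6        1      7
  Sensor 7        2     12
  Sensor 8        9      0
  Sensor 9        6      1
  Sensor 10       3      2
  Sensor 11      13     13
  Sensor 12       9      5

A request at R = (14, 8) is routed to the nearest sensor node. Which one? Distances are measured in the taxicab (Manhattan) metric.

Sensor 4

d(R, Sensor 1) = 8 + 0 = 8
d(R, Sensor 2) = 5 + 10 = 15
d(R, Sensor 3) = 1 + 8 = 9
d(R, Sensor 4) = 1 + 0 = 1
d(R, Sensor 5) = 10 + 2 = 12
d(R, Sensor 6) = 13 + 1 = 14
d(R, Sensor 7) = 12 + 4 = 16
d(R, Sensor 8) = 5 + 8 = 13
d(R, Sensor 9) = 8 + 7 = 15
d(R, Sensor 10) = 11 + 6 = 17
d(R, Sensor 11) = 1 + 5 = 6
d(R, Sensor 12) = 5 + 3 = 8
Minimum is at Sensor 4.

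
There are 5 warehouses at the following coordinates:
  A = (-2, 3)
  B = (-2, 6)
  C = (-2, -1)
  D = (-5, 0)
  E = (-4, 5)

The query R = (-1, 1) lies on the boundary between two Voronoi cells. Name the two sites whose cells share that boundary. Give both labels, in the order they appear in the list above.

A and C

Squared distances from R to each site:
|RA|² = (-1−(-2))² + (1−3)² = 1 + 4 = 5
|RB|² = (-1−(-2))² + (1−6)² = 1 + 25 = 26
|RC|² = (-1−(-2))² + (1−(-1))² = 1 + 4 = 5
|RD|² = (-1−(-5))² + (1−0)² = 16 + 1 = 17
|RE|² = (-1−(-4))² + (1−5)² = 9 + 16 = 25
R is equidistant from A and C (both at squared distance 5), and every other site is strictly farther — so R lies on the A–C Voronoi edge.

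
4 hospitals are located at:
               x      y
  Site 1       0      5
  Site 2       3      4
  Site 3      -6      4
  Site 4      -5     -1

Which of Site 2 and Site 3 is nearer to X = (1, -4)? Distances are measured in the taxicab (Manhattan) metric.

d(X, Site 2) = |1−3| + |-4−4| = 2 + 8 = 10
d(X, Site 3) = |1−(-6)| + |-4−4| = 7 + 8 = 15
10 < 15, so Site 2 is closer.

Site 2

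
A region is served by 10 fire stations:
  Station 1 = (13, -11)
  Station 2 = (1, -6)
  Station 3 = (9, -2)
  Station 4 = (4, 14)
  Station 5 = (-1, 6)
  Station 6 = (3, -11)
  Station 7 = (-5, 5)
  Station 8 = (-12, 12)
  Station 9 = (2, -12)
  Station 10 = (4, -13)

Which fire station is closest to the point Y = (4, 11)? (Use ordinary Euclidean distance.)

Station 4

Since √ is increasing, it suffices to compare squared distances:
d²(Y, Station 1) = 81 + 484 = 565
d²(Y, Station 2) = 9 + 289 = 298
d²(Y, Station 3) = 25 + 169 = 194
d²(Y, Station 4) = 0 + 9 = 9
d²(Y, Station 5) = 25 + 25 = 50
d²(Y, Station 6) = 1 + 484 = 485
d²(Y, Station 7) = 81 + 36 = 117
d²(Y, Station 8) = 256 + 1 = 257
d²(Y, Station 9) = 4 + 529 = 533
d²(Y, Station 10) = 0 + 576 = 576
The smallest is to Station 4, so Y lies in the Voronoi region of Station 4.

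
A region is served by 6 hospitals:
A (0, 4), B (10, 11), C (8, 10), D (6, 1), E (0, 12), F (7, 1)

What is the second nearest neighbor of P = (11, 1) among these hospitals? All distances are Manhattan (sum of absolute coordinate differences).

d(P,A) = |11−0| + |1−4| = 11 + 3 = 14
d(P,B) = |11−10| + |1−11| = 1 + 10 = 11
d(P,C) = |11−8| + |1−10| = 3 + 9 = 12
d(P,D) = |11−6| + |1−1| = 5 + 0 = 5
d(P,E) = |11−0| + |1−12| = 11 + 11 = 22
d(P,F) = |11−7| + |1−1| = 4 + 0 = 4
Sorted ascending: F, D, B, … — the second-nearest is D.

D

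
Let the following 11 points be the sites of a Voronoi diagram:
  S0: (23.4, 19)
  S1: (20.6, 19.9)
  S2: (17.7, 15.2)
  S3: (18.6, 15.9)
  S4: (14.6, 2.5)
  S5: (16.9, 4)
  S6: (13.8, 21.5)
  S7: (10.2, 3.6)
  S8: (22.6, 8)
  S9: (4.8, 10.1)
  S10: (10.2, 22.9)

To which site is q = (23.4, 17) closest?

S0

Since √ is increasing, it suffices to compare squared distances:
|qS0|² = 0 + 4 = 4
|qS1|² = 7.84 + 8.41 = 16.25
|qS2|² = 32.49 + 3.24 = 35.73
|qS3|² = 23.04 + 1.21 = 24.25
|qS4|² = 77.44 + 210.25 = 287.69
|qS5|² = 42.25 + 169 = 211.25
|qS6|² = 92.16 + 20.25 = 112.41
|qS7|² = 174.24 + 179.56 = 353.8
|qS8|² = 0.64 + 81 = 81.64
|qS9|² = 345.96 + 47.61 = 393.57
d²(q, S10) = 174.24 + 34.81 = 209.05
The smallest is to S0, so q lies in the Voronoi region of S0.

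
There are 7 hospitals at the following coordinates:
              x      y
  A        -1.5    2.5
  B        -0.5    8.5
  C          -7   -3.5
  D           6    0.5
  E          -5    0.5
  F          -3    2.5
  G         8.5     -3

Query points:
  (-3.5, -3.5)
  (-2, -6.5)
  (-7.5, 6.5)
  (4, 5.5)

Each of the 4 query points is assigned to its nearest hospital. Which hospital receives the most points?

(-3.5, -3.5) — d² to each: A:40, B:153, C:12.25, D:106.25, E:18.25, F:36.25, G:144.25 → nearest is C
(-2, -6.5) — d² to each: A:81.25, B:227.25, C:34, D:113, E:58, F:82, G:122.5 → nearest is C
(-7.5, 6.5) — d² to each: A:52, B:53, C:100.25, D:218.25, E:42.25, F:36.25, G:346.25 → nearest is F
(4, 5.5) — d² to each: A:39.25, B:29.25, C:202, D:29, E:106, F:58, G:92.5 → nearest is D
Tally — C:2, D:1, F:1. C captures the most (2).

C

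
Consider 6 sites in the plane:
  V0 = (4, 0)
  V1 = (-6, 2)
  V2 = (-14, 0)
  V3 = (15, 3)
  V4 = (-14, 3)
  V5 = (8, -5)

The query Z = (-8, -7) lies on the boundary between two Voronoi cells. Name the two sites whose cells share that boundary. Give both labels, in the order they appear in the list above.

V1 and V2

Squared distances from Z to each site:
|ZV0|² = (-8−4)² + (-7−0)² = 144 + 49 = 193
|ZV1|² = (-8−(-6))² + (-7−2)² = 4 + 81 = 85
|ZV2|² = (-8−(-14))² + (-7−0)² = 36 + 49 = 85
|ZV3|² = (-8−15)² + (-7−3)² = 529 + 100 = 629
|ZV4|² = (-8−(-14))² + (-7−3)² = 36 + 100 = 136
|ZV5|² = (-8−8)² + (-7−(-5))² = 256 + 4 = 260
Z is equidistant from V1 and V2 (both at squared distance 85), and every other site is strictly farther — so Z lies on the V1–V2 Voronoi edge.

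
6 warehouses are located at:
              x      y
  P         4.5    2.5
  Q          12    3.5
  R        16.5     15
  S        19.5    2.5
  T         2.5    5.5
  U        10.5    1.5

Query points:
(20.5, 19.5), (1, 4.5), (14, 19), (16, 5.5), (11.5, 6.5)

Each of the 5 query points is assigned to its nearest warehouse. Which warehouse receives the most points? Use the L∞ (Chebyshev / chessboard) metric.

R

(20.5, 19.5) — d to each: P:17, Q:16, R:4.5, S:17, T:18, U:18 → nearest is R
(1, 4.5) — d to each: P:3.5, Q:11, R:15.5, S:18.5, T:1.5, U:9.5 → nearest is T
(14, 19) — d to each: P:16.5, Q:15.5, R:4, S:16.5, T:13.5, U:17.5 → nearest is R
(16, 5.5) — d to each: P:11.5, Q:4, R:9.5, S:3.5, T:13.5, U:5.5 → nearest is S
(11.5, 6.5) — d to each: P:7, Q:3, R:8.5, S:8, T:9, U:5 → nearest is Q
Tally — Q:1, R:2, S:1, T:1. R captures the most (2).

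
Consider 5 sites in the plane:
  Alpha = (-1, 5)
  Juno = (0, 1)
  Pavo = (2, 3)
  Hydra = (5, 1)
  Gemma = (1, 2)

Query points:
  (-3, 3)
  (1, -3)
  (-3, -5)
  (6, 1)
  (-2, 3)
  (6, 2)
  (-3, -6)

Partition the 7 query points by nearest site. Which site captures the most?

Juno

(-3, 3) — d² to each: Alpha:8, Juno:13, Pavo:25, Hydra:68, Gemma:17 → nearest is Alpha
(1, -3) — d² to each: Alpha:68, Juno:17, Pavo:37, Hydra:32, Gemma:25 → nearest is Juno
(-3, -5) — d² to each: Alpha:104, Juno:45, Pavo:89, Hydra:100, Gemma:65 → nearest is Juno
(6, 1) — d² to each: Alpha:65, Juno:36, Pavo:20, Hydra:1, Gemma:26 → nearest is Hydra
(-2, 3) — d² to each: Alpha:5, Juno:8, Pavo:16, Hydra:53, Gemma:10 → nearest is Alpha
(6, 2) — d² to each: Alpha:58, Juno:37, Pavo:17, Hydra:2, Gemma:25 → nearest is Hydra
(-3, -6) — d² to each: Alpha:125, Juno:58, Pavo:106, Hydra:113, Gemma:80 → nearest is Juno
Tally — Alpha:2, Juno:3, Hydra:2. Juno captures the most (3).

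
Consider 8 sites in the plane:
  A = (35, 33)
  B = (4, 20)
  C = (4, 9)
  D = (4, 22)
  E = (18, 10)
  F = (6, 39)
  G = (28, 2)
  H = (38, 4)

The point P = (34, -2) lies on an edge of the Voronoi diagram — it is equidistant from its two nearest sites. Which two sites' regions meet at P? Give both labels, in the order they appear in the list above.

G and H

Squared distances from P to each site:
|PA|² = 1 + 1225 = 1226
|PB|² = 900 + 484 = 1384
|PC|² = 900 + 121 = 1021
|PD|² = 900 + 576 = 1476
|PE|² = 256 + 144 = 400
|PF|² = 784 + 1681 = 2465
|PG|² = 36 + 16 = 52
|PH|² = 16 + 36 = 52
P is equidistant from G and H (both at squared distance 52), and every other site is strictly farther — so P lies on the G–H Voronoi edge.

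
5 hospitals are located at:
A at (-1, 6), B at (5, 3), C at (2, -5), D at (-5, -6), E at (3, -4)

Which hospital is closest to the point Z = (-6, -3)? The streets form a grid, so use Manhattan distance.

D

d(Z,A) = |-6−(-1)| + |-3−6| = 5 + 9 = 14
d(Z,B) = |-6−5| + |-3−3| = 11 + 6 = 17
d(Z,C) = |-6−2| + |-3−(-5)| = 8 + 2 = 10
d(Z,D) = |-6−(-5)| + |-3−(-6)| = 1 + 3 = 4
d(Z,E) = |-6−3| + |-3−(-4)| = 9 + 1 = 10
The smallest is to D, so Z lies in the Voronoi region of D.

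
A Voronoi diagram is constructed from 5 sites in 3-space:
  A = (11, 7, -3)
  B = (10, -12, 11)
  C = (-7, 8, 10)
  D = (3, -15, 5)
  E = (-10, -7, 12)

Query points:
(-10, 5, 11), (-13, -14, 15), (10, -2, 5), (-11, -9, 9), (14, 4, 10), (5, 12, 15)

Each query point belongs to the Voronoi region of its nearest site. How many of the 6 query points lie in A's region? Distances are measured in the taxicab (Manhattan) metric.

(-10, 5, 11) — d to each: A:37, B:37, C:7, D:39, E:13 → nearest is C
(-13, -14, 15) — d to each: A:63, B:29, C:33, D:27, E:13 → nearest is E
(10, -2, 5) — d to each: A:18, B:16, C:32, D:20, E:32 → nearest is B
(-11, -9, 9) — d to each: A:50, B:26, C:22, D:24, E:6 → nearest is E
(14, 4, 10) — d to each: A:19, B:21, C:25, D:35, E:37 → nearest is A
(5, 12, 15) — d to each: A:29, B:33, C:21, D:39, E:37 → nearest is C
1 of the 6 points has A as nearest.

1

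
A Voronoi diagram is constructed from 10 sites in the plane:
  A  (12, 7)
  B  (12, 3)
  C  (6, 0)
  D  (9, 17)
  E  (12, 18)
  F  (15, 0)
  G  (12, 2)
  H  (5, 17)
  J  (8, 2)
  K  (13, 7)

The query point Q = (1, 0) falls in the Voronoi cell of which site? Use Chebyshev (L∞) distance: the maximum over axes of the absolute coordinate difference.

C

d(Q,A) = max(11, 7) = 11
d(Q,B) = max(11, 3) = 11
d(Q,C) = max(5, 0) = 5
d(Q,D) = max(8, 17) = 17
d(Q,E) = max(11, 18) = 18
d(Q,F) = max(14, 0) = 14
d(Q,G) = max(11, 2) = 11
d(Q,H) = max(4, 17) = 17
d(Q,J) = max(7, 2) = 7
d(Q,K) = max(12, 7) = 12
Minimum is at C.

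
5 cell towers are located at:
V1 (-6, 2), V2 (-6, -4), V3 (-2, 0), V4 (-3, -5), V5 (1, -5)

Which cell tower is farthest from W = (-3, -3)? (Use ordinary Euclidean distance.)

Compare squared distances (the ordering matches that of the actual distances):
|WV1|² = 9 + 25 = 34
|WV2|² = 9 + 1 = 10
|WV3|² = 1 + 9 = 10
|WV4|² = 0 + 4 = 4
|WV5|² = 16 + 4 = 20
The largest is to V1.

V1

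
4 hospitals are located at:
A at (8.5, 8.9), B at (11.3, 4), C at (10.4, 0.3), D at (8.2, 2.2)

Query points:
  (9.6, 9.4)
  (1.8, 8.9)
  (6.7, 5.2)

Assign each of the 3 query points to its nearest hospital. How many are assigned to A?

(9.6, 9.4) — d² to each: A:1.46, B:32.05, C:83.45, D:53.8 → nearest is A
(1.8, 8.9) — d² to each: A:44.89, B:114.26, C:147.92, D:85.85 → nearest is A
(6.7, 5.2) — d² to each: A:16.93, B:22.6, C:37.7, D:11.25 → nearest is D
2 of the 3 points have A as nearest.

2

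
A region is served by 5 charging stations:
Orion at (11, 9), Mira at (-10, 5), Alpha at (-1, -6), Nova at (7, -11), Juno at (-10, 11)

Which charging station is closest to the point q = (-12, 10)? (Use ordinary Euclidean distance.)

Since √ is increasing, it suffices to compare squared distances:
d²(q, Orion) = (-12−11)² + (10−9)² = 529 + 1 = 530
d²(q, Mira) = (-12−(-10))² + (10−5)² = 4 + 25 = 29
d²(q, Alpha) = (-12−(-1))² + (10−(-6))² = 121 + 256 = 377
d²(q, Nova) = (-12−7)² + (10−(-11))² = 361 + 441 = 802
d²(q, Juno) = (-12−(-10))² + (10−11)² = 4 + 1 = 5
Juno is nearest.

Juno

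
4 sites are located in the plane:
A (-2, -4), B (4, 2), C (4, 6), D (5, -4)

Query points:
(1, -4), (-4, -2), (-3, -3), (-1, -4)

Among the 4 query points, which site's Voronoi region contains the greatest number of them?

A

(1, -4) — d² to each: A:9, B:45, C:109, D:16 → nearest is A
(-4, -2) — d² to each: A:8, B:80, C:128, D:85 → nearest is A
(-3, -3) — d² to each: A:2, B:74, C:130, D:65 → nearest is A
(-1, -4) — d² to each: A:1, B:61, C:125, D:36 → nearest is A
Tally — A:4. A captures the most (4).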